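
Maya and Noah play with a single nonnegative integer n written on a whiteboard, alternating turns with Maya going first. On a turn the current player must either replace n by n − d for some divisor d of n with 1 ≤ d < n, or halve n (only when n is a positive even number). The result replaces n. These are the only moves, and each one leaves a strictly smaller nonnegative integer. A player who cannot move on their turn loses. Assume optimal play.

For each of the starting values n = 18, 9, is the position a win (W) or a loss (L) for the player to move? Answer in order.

Use the standard recursion: the mover loses at a terminal position; elsewhere, the mover wins exactly when some move hands the opponent an L position.
n=0: no move → L
n=1: no move → L
n=2: reaches L-position 1 → W
n=3: only reaches 2(W), which is W → L
n=4: reaches L-position 3 → W
n=5: only reaches 4(W), which is W → L
n=6: reaches L-position 3 → W
n=7: only reaches 6(W), which is W → L
n=8: reaches L-position 7 → W
n=9: only reaches 6(W), 8(W), all W → L
n=10: reaches L-position 5 → W
n=11: only reaches 10(W), which is W → L
n=12: reaches L-position 9 → W
n=13: only reaches 12(W), which is W → L
n=14: reaches L-position 7 → W
n=15: only reaches 10(W), 12(W), 14(W), all W → L
n=16: reaches L-position 15 → W
n=17: only reaches 16(W), which is W → L
n=18: reaches L-position 9 → W

18: W, 9: L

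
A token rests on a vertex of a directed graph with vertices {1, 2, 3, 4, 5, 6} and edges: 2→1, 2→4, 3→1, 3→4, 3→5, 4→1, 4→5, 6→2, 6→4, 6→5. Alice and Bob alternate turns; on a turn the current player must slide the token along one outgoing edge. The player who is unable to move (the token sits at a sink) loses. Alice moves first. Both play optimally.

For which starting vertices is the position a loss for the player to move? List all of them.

Compute win/loss labels from the base case upward. A position with no move is L. Any other position is W if it can reach an L in one move, else L.
Every edge goes from a vertex to one that appears earlier in the order 1, 5, 4, 2, 6, 3, so processing vertices in that order labels each vertex after all of its successors.
1: no outgoing edge → L
5: no outgoing edge → L
4: W (go to 5, an L position)
2: W (go to 1, an L position)
6: W (go to 5, an L position)
3: W (go to 5, an L position)
Reading off the rows marked L gives the requested list; there are 2 such vertices.

1, 5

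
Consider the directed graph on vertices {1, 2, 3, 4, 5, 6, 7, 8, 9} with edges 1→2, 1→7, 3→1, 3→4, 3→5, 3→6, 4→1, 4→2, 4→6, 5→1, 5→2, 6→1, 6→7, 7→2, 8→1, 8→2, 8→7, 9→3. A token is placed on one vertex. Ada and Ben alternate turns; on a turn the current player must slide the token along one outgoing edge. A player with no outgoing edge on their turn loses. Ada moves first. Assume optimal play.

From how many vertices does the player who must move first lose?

Classify positions by backward induction: terminal positions (no move available) are L. From any other position, the mover wins iff some move reaches an L.
Every edge goes from a vertex to one that appears earlier in the order 2, 7, 1, 6, 4, 5, 3, 9, 8, so processing vertices in that order labels each vertex after all of its successors.
2: no outgoing edge → L
7: reaches L-position 2 → W
1: reaches L-position 2 → W
6: only reaches 1(W), 7(W), all W → L
4: reaches L-position 6 → W
5: reaches L-position 2 → W
3: reaches L-position 6 → W
9: only reaches 3(W), which is W → L
8: reaches L-position 2 → W
The L vertices are 2, 6, 9; that is 3 in all.

3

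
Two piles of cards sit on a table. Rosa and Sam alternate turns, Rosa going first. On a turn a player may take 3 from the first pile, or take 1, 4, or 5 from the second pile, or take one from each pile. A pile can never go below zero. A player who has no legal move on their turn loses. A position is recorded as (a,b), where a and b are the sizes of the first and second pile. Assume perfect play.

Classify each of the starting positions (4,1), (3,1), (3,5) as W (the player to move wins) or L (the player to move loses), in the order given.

Use the standard recursion: the mover loses at a terminal position; elsewhere, the mover wins exactly when some move hands the opponent an L position.
No move ever increases a pile, so every position that can arise here has a ≤ 4 and b ≤ 5; it is enough to label the cells with 0 ≤ a ≤ 4 and 0 ≤ b ≤ 5.
Every move lowers a or b (never raises either), so fill the grid row by row in increasing a, and left to right within a row: each cell's successors are then already labelled.
      b=0  b=1  b=2  b=3  b=4  b=5
a=0:    L    W    L    W    W    W
a=1:    L    W    L    W    W    W
a=2:    L    W    L    W    W    W
a=3:    W    W    W    W    L    W
a=4:    W    L    W    L    W    W
Cells with no legal move (terminal, hence L): (0,0), (1,0), (2,0).
The remaining L cells, each justified by listing all of its moves:
(0,2): L (sole option (0,1)(W) is W)
(1,2): L (options (1,1)(W), (0,1)(W) are all W)
(2,2): L (options (2,1)(W), (1,1)(W) are all W)
(3,4): L (options (0,4)(W), (3,3)(W), (3,0)(W), (2,3)(W) are all W)
(4,1): L (options (1,1)(W), (4,0)(W), (3,0)(W) are all W)
(4,3): L (options (1,3)(W), (4,2)(W), (3,2)(W) are all W)
Every other cell has at least one move into one of the L cells above, so it is W.
(4,1): one of the L cells justified above, so L
(3,1): the move to (2,0) reaches an L cell, so W
(3,5): the move to (3,4) reaches an L cell, so W

(4,1): L, (3,1): W, (3,5): W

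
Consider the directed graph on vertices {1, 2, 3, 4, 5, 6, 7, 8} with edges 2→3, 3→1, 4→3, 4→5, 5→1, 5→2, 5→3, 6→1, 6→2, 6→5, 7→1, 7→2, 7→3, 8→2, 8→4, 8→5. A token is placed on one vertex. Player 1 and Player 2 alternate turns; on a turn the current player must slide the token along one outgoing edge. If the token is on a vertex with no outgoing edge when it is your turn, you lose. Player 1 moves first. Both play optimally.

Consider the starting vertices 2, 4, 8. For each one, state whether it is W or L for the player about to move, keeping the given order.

2: L, 4: L, 8: W

Compute win/loss labels from the base case upward. A position with no move is L. Any other position is W if it can reach an L in one move, else L.
Every edge goes from a vertex to one that appears earlier in the order 1, 3, 2, 5, 4, 8, 6, 7, so processing vertices in that order labels each vertex after all of its successors.
1: no outgoing edge → L
3: can move to 1, which is L ⇒ W
2: the only move is to 3(W), a W ⇒ L
5: can move to 2, which is L ⇒ W
4: moves to 5(W), 3(W); every one is W ⇒ L
8: can move to 4, which is L ⇒ W
6: can move to 2, which is L ⇒ W
7: can move to 2, which is L ⇒ W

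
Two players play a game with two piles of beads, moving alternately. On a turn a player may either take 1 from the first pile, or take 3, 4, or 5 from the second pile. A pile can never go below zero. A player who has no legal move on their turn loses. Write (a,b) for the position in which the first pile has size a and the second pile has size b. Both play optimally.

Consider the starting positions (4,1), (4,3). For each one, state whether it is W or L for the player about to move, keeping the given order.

(4,1): L, (4,3): W

Work bottom-up. With no move the player to move loses. Otherwise the position is W if at least one move leads to an L position for the opponent, and L if every move leads to a W.
No move ever increases a pile, so every position that can arise here has a ≤ 4 and b ≤ 3; it is enough to label the cells with 0 ≤ a ≤ 4 and 0 ≤ b ≤ 3.
Every move lowers a or b (never raises either), so fill the grid row by row in increasing a, and left to right within a row: each cell's successors are then already labelled.
      b=0  b=1  b=2  b=3
a=0:    L    L    L    W
a=1:    W    W    W    L
a=2:    L    L    L    W
a=3:    W    W    W    L
a=4:    L    L    L    W
Cells with no legal move (terminal, hence L): (0,0), (0,1), (0,2).
The remaining L cells, each justified by listing all of its moves:
(1,3): L (options (0,3)(W), (1,0)(W) are all W)
(2,0): L (sole option (1,0)(W) is W)
(2,1): L (sole option (1,1)(W) is W)
(2,2): L (sole option (1,2)(W) is W)
(3,3): L (options (2,3)(W), (3,0)(W) are all W)
(4,0): L (sole option (3,0)(W) is W)
(4,1): L (sole option (3,1)(W) is W)
(4,2): L (sole option (3,2)(W) is W)
Every other cell has at least one move into one of the L cells above, so it is W.
(4,1): one of the L cells justified above, so L
(4,3): the move to (3,3) reaches an L cell, so W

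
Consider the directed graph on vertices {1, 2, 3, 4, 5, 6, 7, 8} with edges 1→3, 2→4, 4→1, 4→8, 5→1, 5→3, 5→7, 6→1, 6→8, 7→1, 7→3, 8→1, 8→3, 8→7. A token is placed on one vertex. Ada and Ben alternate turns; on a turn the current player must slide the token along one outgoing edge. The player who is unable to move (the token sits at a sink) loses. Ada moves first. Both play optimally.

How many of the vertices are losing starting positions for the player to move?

3

Label each position W (a win for the player to move) or L (a loss). A position with no legal move is L; any other position is W exactly when some move reaches an L, and L when every move reaches a W.
Every edge goes from a vertex to one that appears earlier in the order 3, 1, 7, 8, 4, 2, 6, 5, so processing vertices in that order labels each vertex after all of its successors.
3: no outgoing edge → L
1: reaches L-position 3 → W
7: reaches L-position 3 → W
8: reaches L-position 3 → W
4: only reaches 8(W), 1(W), all W → L
2: reaches L-position 4 → W
6: only reaches 8(W), 1(W), all W → L
5: reaches L-position 3 → W
The L vertices are 3, 4, 6; that is 3 in all.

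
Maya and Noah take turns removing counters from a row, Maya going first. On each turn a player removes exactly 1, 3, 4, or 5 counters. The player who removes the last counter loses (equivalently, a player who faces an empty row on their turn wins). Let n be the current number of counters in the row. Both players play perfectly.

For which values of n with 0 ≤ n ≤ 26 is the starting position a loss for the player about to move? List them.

1, 3, 9, 11, 17, 19, 25

Compute win/loss labels from the base case upward. A position with no move is W. Any other position is W if it can reach an L in one move, else L.
n=0: no move; the opponent has just taken the last counter and therefore loses → W
n=1: only reaches 0(W), which is W → L
n=2: reaches L-position 1 → W
n=3: only reaches 2(W), 0(W), all W → L
n=4: reaches L-position 3 → W
n=5: reaches L-position 1 → W
n=6: reaches L-position 3 → W
n=7: reaches L-position 3 → W
n=8: reaches L-position 3 → W
n=9: only reaches 8(W), 6(W), 5(W), 4(W), all W → L
n=10: reaches L-position 9 → W
n=11: only reaches 10(W), 8(W), 7(W), 6(W), all W → L
n=12: reaches L-position 11 → W
n=13: reaches L-position 9 → W
n=14: reaches L-position 11 → W
n=15: reaches L-position 11 → W
n=16: reaches L-position 11 → W
n=17: only reaches 16(W), 14(W), 13(W), 12(W), all W → L
n=18: reaches L-position 17 → W
n=19: only reaches 18(W), 16(W), 15(W), 14(W), all W → L
n=20: reaches L-position 19 → W
n=21: reaches L-position 17 → W
n=22: reaches L-position 19 → W
n=23: reaches L-position 19 → W
n=24: reaches L-position 19 → W
n=25: only reaches 24(W), 22(W), 21(W), 20(W), all W → L
n=26: reaches L-position 25 → W
Reading off the rows marked L gives the requested list; there are 7 such values of n.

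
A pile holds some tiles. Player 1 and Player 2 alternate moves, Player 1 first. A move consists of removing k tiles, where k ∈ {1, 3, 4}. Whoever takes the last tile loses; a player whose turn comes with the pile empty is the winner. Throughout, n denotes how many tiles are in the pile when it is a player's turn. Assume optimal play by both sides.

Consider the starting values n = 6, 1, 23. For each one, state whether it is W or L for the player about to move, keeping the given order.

6: W, 1: L, 23: W

Positions with no move are W. A position that does have a move is losing for the player to move precisely when every available move leads to a winning position for the opponent. Fill in the labels:
n=0: no move; the opponent has just taken the last tile and therefore loses → W
n=1: only reaches 0(W), which is W → L
n=2: reaches L-position 1 → W
n=3: only reaches 2(W), 0(W), all W → L
n=4: reaches L-position 3 → W
n=5: reaches L-position 1 → W
n=6: reaches L-position 3 → W
n=7: reaches L-position 3 → W
n=8: only reaches 7(W), 5(W), 4(W), all W → L
n=9: reaches L-position 8 → W
n=10: only reaches 9(W), 7(W), 6(W), all W → L
n=11: reaches L-position 10 → W
n=12: reaches L-position 8 → W
n=13: reaches L-position 10 → W
n=14: reaches L-position 10 → W
n=15: only reaches 14(W), 12(W), 11(W), all W → L
n=16: reaches L-position 15 → W
n=17: only reaches 16(W), 14(W), 13(W), all W → L
n=18: reaches L-position 17 → W
n=19: reaches L-position 15 → W
n=20: reaches L-position 17 → W
n=21: reaches L-position 17 → W
n=22: only reaches 21(W), 19(W), 18(W), all W → L
n=23: reaches L-position 22 → W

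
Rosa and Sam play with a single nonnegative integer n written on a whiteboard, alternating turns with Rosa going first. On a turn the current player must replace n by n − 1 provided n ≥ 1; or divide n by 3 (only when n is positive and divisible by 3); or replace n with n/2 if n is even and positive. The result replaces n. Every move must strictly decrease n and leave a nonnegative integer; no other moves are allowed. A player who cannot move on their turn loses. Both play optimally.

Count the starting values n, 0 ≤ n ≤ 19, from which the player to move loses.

9

Use the standard recursion: the mover loses at a terminal position; elsewhere, the mover wins exactly when some move hands the opponent an L position.
n=0: no move → L
n=1: reaches L-position 0 → W
n=2: only reaches 1(W), which is W → L
n=3: reaches L-position 2 → W
n=4: reaches L-position 2 → W
n=5: only reaches 4(W), which is W → L
n=6: reaches L-position 2 → W
n=7: only reaches 6(W), which is W → L
n=8: reaches L-position 7 → W
n=9: only reaches 3(W), 8(W), all W → L
n=10: reaches L-position 5 → W
n=11: only reaches 10(W), which is W → L
n=12: reaches L-position 11 → W
n=13: only reaches 12(W), which is W → L
n=14: reaches L-position 7 → W
n=15: reaches L-position 5 → W
n=16: only reaches 8(W), 15(W), all W → L
n=17: reaches L-position 16 → W
n=18: reaches L-position 9 → W
n=19: only reaches 18(W), which is W → L
L entries with 0 ≤ n ≤ 19: n = 0, 2, 5, 7, 9, 11, 13, 16, 19; that makes 9.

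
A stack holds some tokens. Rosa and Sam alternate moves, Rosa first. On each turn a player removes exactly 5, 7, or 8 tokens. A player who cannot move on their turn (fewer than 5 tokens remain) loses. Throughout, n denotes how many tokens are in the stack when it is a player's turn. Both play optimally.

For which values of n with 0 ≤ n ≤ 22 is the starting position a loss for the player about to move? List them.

Positions with no move are L. A position that does have a move is losing for the player to move precisely when every available move leads to a winning position for the opponent. Fill in the labels:
n=0: no move → L
n=1: no move → L
n=2: no move → L
n=3: no move → L
n=4: no move → L
n=5: W (go to 0, an L position)
n=6: W (go to 1, an L position)
n=7: W (go to 2, an L position)
n=8: W (go to 3, an L position)
n=9: W (go to 4, an L position)
n=10: W (go to 3, an L position)
n=11: W (go to 4, an L position)
n=12: W (go to 4, an L position)
n=13: L (options 8(W), 6(W), 5(W) are all W)
n=14: L (options 9(W), 7(W), 6(W) are all W)
n=15: L (options 10(W), 8(W), 7(W) are all W)
n=16: L (options 11(W), 9(W), 8(W) are all W)
n=17: L (options 12(W), 10(W), 9(W) are all W)
n=18: W (go to 13, an L position)
n=19: W (go to 14, an L position)
n=20: W (go to 15, an L position)
n=21: W (go to 16, an L position)
n=22: W (go to 17, an L position)
The losing starting values of n are exactly the entries labelled L in this table (10 of them).

0, 1, 2, 3, 4, 13, 14, 15, 16, 17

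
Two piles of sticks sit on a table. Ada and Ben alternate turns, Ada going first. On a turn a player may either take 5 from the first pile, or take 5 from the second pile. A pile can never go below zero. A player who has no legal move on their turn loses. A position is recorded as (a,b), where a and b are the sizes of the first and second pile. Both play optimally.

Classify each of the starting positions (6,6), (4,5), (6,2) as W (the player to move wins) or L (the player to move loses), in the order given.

Classify positions by backward induction: terminal positions (no move available) are L. From any other position, the mover wins iff some move reaches an L.
No move ever increases a pile, so every position that can arise here has a ≤ 6 and b ≤ 6; it is enough to label the cells with 0 ≤ a ≤ 6 and 0 ≤ b ≤ 6.
Every move lowers a or b (never raises either), so fill the grid row by row in increasing a, and left to right within a row: each cell's successors are then already labelled.
      b=0  b=1  b=2  b=3  b=4  b=5  b=6
a=0:    L    L    L    L    L    W    W
a=1:    L    L    L    L    L    W    W
a=2:    L    L    L    L    L    W    W
a=3:    L    L    L    L    L    W    W
a=4:    L    L    L    L    L    W    W
a=5:    W    W    W    W    W    L    L
a=6:    W    W    W    W    W    L    L
Cells with no legal move (terminal, hence L): (0,0), (0,1), (0,2), (0,3), (0,4), (1,0), (1,1), (1,2), (1,3), (1,4), (2,0), (2,1), (2,2), (2,3), (2,4), (3,0), (3,1), (3,2), (3,3), (3,4), (4,0), (4,1), (4,2), (4,3), (4,4).
The remaining L cells, each justified by listing all of its moves:
(5,5): L (options (0,5)(W), (5,0)(W) are all W)
(5,6): L (options (0,6)(W), (5,1)(W) are all W)
(6,5): L (options (1,5)(W), (6,0)(W) are all W)
(6,6): L (options (1,6)(W), (6,1)(W) are all W)
Every other cell has at least one move into one of the L cells above, so it is W.
(6,6): one of the L cells justified above, so L
(4,5): the move to (4,0) reaches an L cell, so W
(6,2): the move to (1,2) reaches an L cell, so W

(6,6): L, (4,5): W, (6,2): W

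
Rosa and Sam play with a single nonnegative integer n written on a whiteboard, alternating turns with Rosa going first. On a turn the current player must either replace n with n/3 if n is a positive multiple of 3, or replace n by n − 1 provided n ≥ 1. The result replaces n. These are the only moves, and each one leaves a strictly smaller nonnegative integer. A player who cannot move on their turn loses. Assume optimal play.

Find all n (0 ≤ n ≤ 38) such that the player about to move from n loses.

Build the W/L table. Terminal = L. A non-terminal position is W if it has a move to some L; otherwise it is L.
n=0: no move → L
n=1: can move to 0, which is L ⇒ W
n=2: the only move is to 1(W), a W ⇒ L
n=3: can move to 2, which is L ⇒ W
n=4: the only move is to 3(W), a W ⇒ L
n=5: can move to 4, which is L ⇒ W
n=6: can move to 2, which is L ⇒ W
n=7: the only move is to 6(W), a W ⇒ L
n=8: can move to 7, which is L ⇒ W
n=9: moves to 3(W), 8(W); every one is W ⇒ L
n=10: can move to 9, which is L ⇒ W
n=11: the only move is to 10(W), a W ⇒ L
n=12: can move to 4, which is L ⇒ W
n=13: the only move is to 12(W), a W ⇒ L
n=14: can move to 13, which is L ⇒ W
n=15: moves to 5(W), 14(W); every one is W ⇒ L
n=16: can move to 15, which is L ⇒ W
n=17: the only move is to 16(W), a W ⇒ L
n=18: can move to 17, which is L ⇒ W
n=19: the only move is to 18(W), a W ⇒ L
n=20: can move to 19, which is L ⇒ W
n=21: can move to 7, which is L ⇒ W
n=22: the only move is to 21(W), a W ⇒ L
n=23: can move to 22, which is L ⇒ W
n=24: moves to 8(W), 23(W); every one is W ⇒ L
n=25: can move to 24, which is L ⇒ W
n=26: the only move is to 25(W), a W ⇒ L
n=27: can move to 9, which is L ⇒ W
n=28: the only move is to 27(W), a W ⇒ L
n=29: can move to 28, which is L ⇒ W
n=30: moves to 10(W), 29(W); every one is W ⇒ L
n=31: can move to 30, which is L ⇒ W
n=32: the only move is to 31(W), a W ⇒ L
n=33: can move to 11, which is L ⇒ W
n=34: the only move is to 33(W), a W ⇒ L
n=35: can move to 34, which is L ⇒ W
n=36: moves to 12(W), 35(W); every one is W ⇒ L
n=37: can move to 36, which is L ⇒ W
n=38: the only move is to 37(W), a W ⇒ L
The losing starting values of n are exactly the entries labelled L in this table (19 of them).

0, 2, 4, 7, 9, 11, 13, 15, 17, 19, 22, 24, 26, 28, 30, 32, 34, 36, 38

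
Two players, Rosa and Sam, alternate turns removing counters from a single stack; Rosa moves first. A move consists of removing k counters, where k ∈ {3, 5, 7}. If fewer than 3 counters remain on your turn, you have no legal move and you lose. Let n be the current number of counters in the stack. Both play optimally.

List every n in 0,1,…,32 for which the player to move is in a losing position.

Use the standard recursion: the mover loses at a terminal position; elsewhere, the mover wins exactly when some move hands the opponent an L position.
n=0: no move → L
n=1: no move → L
n=2: no move → L
n=3: reaches L-position 0 → W
n=4: reaches L-position 1 → W
n=5: reaches L-position 2 → W
n=6: reaches L-position 1 → W
n=7: reaches L-position 2 → W
n=8: reaches L-position 1 → W
n=9: reaches L-position 2 → W
n=10: only reaches 7(W), 5(W), 3(W), all W → L
n=11: only reaches 8(W), 6(W), 4(W), all W → L
n=12: only reaches 9(W), 7(W), 5(W), all W → L
n=13: reaches L-position 10 → W
n=14: reaches L-position 11 → W
n=15: reaches L-position 12 → W
n=16: reaches L-position 11 → W
n=17: reaches L-position 12 → W
n=18: reaches L-position 11 → W
n=19: reaches L-position 12 → W
n=20: only reaches 17(W), 15(W), 13(W), all W → L
n=21: only reaches 18(W), 16(W), 14(W), all W → L
n=22: only reaches 19(W), 17(W), 15(W), all W → L
n=23: reaches L-position 20 → W
n=24: reaches L-position 21 → W
n=25: reaches L-position 22 → W
n=26: reaches L-position 21 → W
n=27: reaches L-position 22 → W
n=28: reaches L-position 21 → W
n=29: reaches L-position 22 → W
n=30: only reaches 27(W), 25(W), 23(W), all W → L
n=31: only reaches 28(W), 26(W), 24(W), all W → L
n=32: only reaches 29(W), 27(W), 25(W), all W → L
The losing starting values of n are exactly the entries labelled L in this table (12 of them).

0, 1, 2, 10, 11, 12, 20, 21, 22, 30, 31, 32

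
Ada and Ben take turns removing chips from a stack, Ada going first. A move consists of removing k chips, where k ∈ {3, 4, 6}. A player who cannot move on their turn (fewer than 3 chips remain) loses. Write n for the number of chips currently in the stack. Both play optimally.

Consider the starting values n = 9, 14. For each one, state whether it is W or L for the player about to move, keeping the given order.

Use the standard recursion: the mover loses at a terminal position; elsewhere, the mover wins exactly when some move hands the opponent an L position.
n=0: no move → L
n=1: no move → L
n=2: no move → L
n=3: W (go to 0, an L position)
n=4: W (go to 1, an L position)
n=5: W (go to 2, an L position)
n=6: W (go to 2, an L position)
n=7: W (go to 1, an L position)
n=8: W (go to 2, an L position)
n=9: L (options 6(W), 5(W), 3(W) are all W)
n=10: L (options 7(W), 6(W), 4(W) are all W)
n=11: L (options 8(W), 7(W), 5(W) are all W)
n=12: W (go to 9, an L position)
n=13: W (go to 10, an L position)
n=14: W (go to 11, an L position)

9: L, 14: W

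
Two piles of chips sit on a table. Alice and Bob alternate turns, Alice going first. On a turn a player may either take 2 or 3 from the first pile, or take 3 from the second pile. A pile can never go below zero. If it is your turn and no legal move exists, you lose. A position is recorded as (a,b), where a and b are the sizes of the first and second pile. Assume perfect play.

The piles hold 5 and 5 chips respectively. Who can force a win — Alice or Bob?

Label each position W (a win for the player to move) or L (a loss). A position with no legal move is L; any other position is W exactly when some move reaches an L, and L when every move reaches a W.
No move ever increases a pile, so every position that can arise here has a ≤ 5 and b ≤ 5; it is enough to label the cells with 0 ≤ a ≤ 5 and 0 ≤ b ≤ 5.
Every move lowers a or b (never raises either), so fill the grid row by row in increasing a, and left to right within a row: each cell's successors are then already labelled.
      b=0  b=1  b=2  b=3  b=4  b=5
a=0:    L    L    L    W    W    W
a=1:    L    L    L    W    W    W
a=2:    W    W    W    L    L    L
a=3:    W    W    W    L    L    L
a=4:    W    W    W    W    W    W
a=5:    L    L    L    W    W    W
Cells with no legal move (terminal, hence L): (0,0), (0,1), (0,2), (1,0), (1,1), (1,2).
The remaining L cells, each justified by listing all of its moves:
(2,3): only reaches (0,3)(W), (2,0)(W), all W → L
(2,4): only reaches (0,4)(W), (2,1)(W), all W → L
(2,5): only reaches (0,5)(W), (2,2)(W), all W → L
(3,3): only reaches (1,3)(W), (0,3)(W), (3,0)(W), all W → L
(3,4): only reaches (1,4)(W), (0,4)(W), (3,1)(W), all W → L
(3,5): only reaches (1,5)(W), (0,5)(W), (3,2)(W), all W → L
(5,0): only reaches (3,0)(W), (2,0)(W), all W → L
(5,1): only reaches (3,1)(W), (2,1)(W), all W → L
(5,2): only reaches (3,2)(W), (2,2)(W), all W → L
Every other cell has at least one move into one of the L cells above, so it is W.
The starting position (5,5) is W: Alice should move to (3,5), handing over an L position.

Alice wins.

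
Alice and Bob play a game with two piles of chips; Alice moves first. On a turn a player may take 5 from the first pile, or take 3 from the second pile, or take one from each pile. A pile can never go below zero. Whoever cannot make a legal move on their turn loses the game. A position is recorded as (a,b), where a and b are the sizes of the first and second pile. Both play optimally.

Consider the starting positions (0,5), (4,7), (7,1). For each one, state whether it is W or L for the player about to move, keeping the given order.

(0,5): W, (4,7): W, (7,1): L

Label each position W (a win for the player to move) or L (a loss). A position with no legal move is L; any other position is W exactly when some move reaches an L, and L when every move reaches a W.
No move ever increases a pile, so every position that can arise here has a ≤ 7 and b ≤ 7; it is enough to label the cells with 0 ≤ a ≤ 7 and 0 ≤ b ≤ 7.
Every move lowers a or b (never raises either), so fill the grid row by row in increasing a, and left to right within a row: each cell's successors are then already labelled.
      b=0  b=1  b=2  b=3  b=4  b=5  b=6  b=7
a=0:    L    L    L    W    W    W    L    L
a=1:    L    W    W    W    L    L    L    W
a=2:    L    W    L    W    L    W    W    W
a=3:    L    W    L    W    L    W    L    W
a=4:    L    W    L    W    L    W    L    W
a=5:    W    W    W    W    L    W    W    W
a=6:    W    L    L    L    W    W    W    L
a=7:    W    L    W    W    W    L    L    L
Cells with no legal move (terminal, hence L): (0,0), (0,1), (0,2), (1,0), (2,0), (3,0), (4,0).
The remaining L cells, each justified by listing all of its moves:
(0,6): the only move is to (0,3)(W), a W ⇒ L
(0,7): the only move is to (0,4)(W), a W ⇒ L
(1,4): moves to (1,1)(W), (0,3)(W); every one is W ⇒ L
(1,5): moves to (1,2)(W), (0,4)(W); every one is W ⇒ L
(1,6): moves to (1,3)(W), (0,5)(W); every one is W ⇒ L
(2,2): the only move is to (1,1)(W), a W ⇒ L
(2,4): moves to (2,1)(W), (1,3)(W); every one is W ⇒ L
(3,2): the only move is to (2,1)(W), a W ⇒ L
(3,4): moves to (3,1)(W), (2,3)(W); every one is W ⇒ L
(3,6): moves to (3,3)(W), (2,5)(W); every one is W ⇒ L
(4,2): the only move is to (3,1)(W), a W ⇒ L
(4,4): moves to (4,1)(W), (3,3)(W); every one is W ⇒ L
(4,6): moves to (4,3)(W), (3,5)(W); every one is W ⇒ L
(5,4): moves to (0,4)(W), (5,1)(W), (4,3)(W); every one is W ⇒ L
(6,1): moves to (1,1)(W), (5,0)(W); every one is W ⇒ L
(6,2): moves to (1,2)(W), (5,1)(W); every one is W ⇒ L
(6,3): moves to (1,3)(W), (6,0)(W), (5,2)(W); every one is W ⇒ L
(6,7): moves to (1,7)(W), (6,4)(W), (5,6)(W); every one is W ⇒ L
(7,1): moves to (2,1)(W), (6,0)(W); every one is W ⇒ L
(7,5): moves to (2,5)(W), (7,2)(W), (6,4)(W); every one is W ⇒ L
(7,6): moves to (2,6)(W), (7,3)(W), (6,5)(W); every one is W ⇒ L
(7,7): moves to (2,7)(W), (7,4)(W), (6,6)(W); every one is W ⇒ L
Every other cell has at least one move into one of the L cells above, so it is W.
(0,5): the move to (0,2) reaches an L cell, so W
(4,7): the move to (4,4) reaches an L cell, so W
(7,1): one of the L cells justified above, so L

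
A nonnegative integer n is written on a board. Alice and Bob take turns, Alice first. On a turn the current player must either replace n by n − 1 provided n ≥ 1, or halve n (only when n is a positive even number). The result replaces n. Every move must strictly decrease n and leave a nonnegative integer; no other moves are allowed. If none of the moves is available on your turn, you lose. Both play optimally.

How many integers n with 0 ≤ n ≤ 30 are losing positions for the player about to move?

15

Label each position W (a win for the player to move) or L (a loss). A position with no legal move is L; any other position is W exactly when some move reaches an L, and L when every move reaches a W.
n=0: no move → L
n=1: →0(L), so W
n=2: →1(W) only, which is W, so L
n=3: →2(L), so W
n=4: →2(L), so W
n=5: →4(W) only, which is W, so L
n=6: →5(L), so W
n=7: →6(W) only, which is W, so L
n=8: →7(L), so W
n=9: →8(W) only, which is W, so L
n=10: →5(L), so W
n=11: →10(W) only, which is W, so L
n=12: →11(L), so W
n=13: →12(W) only, which is W, so L
n=14: →7(L), so W
n=15: →14(W) only, which is W, so L
n=16: →15(L), so W
n=17: →16(W) only, which is W, so L
n=18: →9(L), so W
n=19: →18(W) only, which is W, so L
n=20: →19(L), so W
n=21: →20(W) only, which is W, so L
n=22: →11(L), so W
n=23: →22(W) only, which is W, so L
n=24: →23(L), so W
n=25: →24(W) only, which is W, so L
n=26: →13(L), so W
n=27: →26(W) only, which is W, so L
n=28: →27(L), so W
n=29: →28(W) only, which is W, so L
n=30: →15(L), so W
L entries with 0 ≤ n ≤ 30: n = 0, 2, 5, 7, 9, 11, 13, 15, 17, 19, 21, 23, 25, 27, 29; that makes 15.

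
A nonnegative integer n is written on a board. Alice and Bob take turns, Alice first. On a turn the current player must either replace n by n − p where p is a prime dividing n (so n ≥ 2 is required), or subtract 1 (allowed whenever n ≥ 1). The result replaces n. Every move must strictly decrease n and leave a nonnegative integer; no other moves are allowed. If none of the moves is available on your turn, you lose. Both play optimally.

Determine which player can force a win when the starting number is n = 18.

Alice wins.

Compute win/loss labels from the base case upward. A position with no move is L. Any other position is W if it can reach an L in one move, else L.
n=0: no move → L
n=1: W (go to 0, an L position)
n=2: W (go to 0, an L position)
n=3: W (go to 0, an L position)
n=4: L (options 2(W), 3(W) are all W)
n=5: W (go to 0, an L position)
n=6: W (go to 4, an L position)
n=7: W (go to 0, an L position)
n=8: L (options 6(W), 7(W) are all W)
n=9: W (go to 8, an L position)
n=10: W (go to 8, an L position)
n=11: W (go to 0, an L position)
n=12: L (options 9(W), 10(W), 11(W) are all W)
n=13: W (go to 0, an L position)
n=14: W (go to 12, an L position)
n=15: W (go to 12, an L position)
n=16: L (options 14(W), 15(W) are all W)
n=17: W (go to 0, an L position)
n=18: W (go to 16, an L position)
The starting position 18 is W: Alice should move to 16, handing over an L position.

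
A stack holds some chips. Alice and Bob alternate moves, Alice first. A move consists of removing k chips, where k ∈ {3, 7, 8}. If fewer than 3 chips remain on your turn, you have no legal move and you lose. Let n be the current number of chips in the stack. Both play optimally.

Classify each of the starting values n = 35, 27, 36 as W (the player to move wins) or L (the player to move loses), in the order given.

35: W, 27: L, 36: L

Positions with no move are L. A position that does have a move is losing for the player to move precisely when every available move leads to a winning position for the opponent. Fill in the labels:
n=0: no move → L
n=1: no move → L
n=2: no move → L
n=3: W (go to 0, an L position)
n=4: W (go to 1, an L position)
n=5: W (go to 2, an L position)
n=6: L (sole option 3(W) is W)
n=7: W (go to 0, an L position)
n=8: W (go to 1, an L position)
n=9: W (go to 6, an L position)
n=10: W (go to 2, an L position)
n=11: L (options 8(W), 4(W), 3(W) are all W)
n=12: L (options 9(W), 5(W), 4(W) are all W)
n=13: W (go to 6, an L position)
n=14: W (go to 11, an L position)
n=15: W (go to 12, an L position)
n=16: L (options 13(W), 9(W), 8(W) are all W)
n=17: L (options 14(W), 10(W), 9(W) are all W)
n=18: W (go to 11, an L position)
n=19: W (go to 16, an L position)
n=20: W (go to 17, an L position)
n=21: L (options 18(W), 14(W), 13(W) are all W)
n=22: L (options 19(W), 15(W), 14(W) are all W)
n=23: W (go to 16, an L position)
n=24: W (go to 21, an L position)
n=25: W (go to 22, an L position)
n=26: L (options 23(W), 19(W), 18(W) are all W)
n=27: L (options 24(W), 20(W), 19(W) are all W)
n=28: W (go to 21, an L position)
n=29: W (go to 26, an L position)
n=30: W (go to 27, an L position)
n=31: L (options 28(W), 24(W), 23(W) are all W)
n=32: L (options 29(W), 25(W), 24(W) are all W)
n=33: W (go to 26, an L position)
n=34: W (go to 31, an L position)
n=35: W (go to 32, an L position)
n=36: L (options 33(W), 29(W), 28(W) are all W)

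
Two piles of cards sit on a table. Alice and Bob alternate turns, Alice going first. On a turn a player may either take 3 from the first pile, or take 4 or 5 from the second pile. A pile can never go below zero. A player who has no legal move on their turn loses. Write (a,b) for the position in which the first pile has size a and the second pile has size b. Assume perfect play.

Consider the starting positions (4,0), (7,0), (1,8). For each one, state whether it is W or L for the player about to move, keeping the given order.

(4,0): W, (7,0): L, (1,8): W

Classify positions by backward induction: terminal positions (no move available) are L. From any other position, the mover wins iff some move reaches an L.
No move ever increases a pile, so every position that can arise here has a ≤ 7 and b ≤ 8; it is enough to label the cells with 0 ≤ a ≤ 7 and 0 ≤ b ≤ 8.
Every move lowers a or b (never raises either), so fill the grid row by row in increasing a, and left to right within a row: each cell's successors are then already labelled.
      b=0  b=1  b=2  b=3  b=4  b=5  b=6  b=7  b=8
a=0:    L    L    L    L    W    W    W    W    W
a=1:    L    L    L    L    W    W    W    W    W
a=2:    L    L    L    L    W    W    W    W    W
a=3:    W    W    W    W    L    L    L    L    W
a=4:    W    W    W    W    L    L    L    L    W
a=5:    W    W    W    W    L    L    L    L    W
a=6:    L    L    L    L    W    W    W    W    W
a=7:    L    L    L    L    W    W    W    W    W
Cells with no legal move (terminal, hence L): (0,0), (0,1), (0,2), (0,3), (1,0), (1,1), (1,2), (1,3), (2,0), (2,1), (2,2), (2,3).
The remaining L cells, each justified by listing all of its moves:
(3,4): →(0,4)(W), (3,0)(W) — all W, so L
(3,5): →(0,5)(W), (3,1)(W), (3,0)(W) — all W, so L
(3,6): →(0,6)(W), (3,2)(W), (3,1)(W) — all W, so L
(3,7): →(0,7)(W), (3,3)(W), (3,2)(W) — all W, so L
(4,4): →(1,4)(W), (4,0)(W) — all W, so L
(4,5): →(1,5)(W), (4,1)(W), (4,0)(W) — all W, so L
(4,6): →(1,6)(W), (4,2)(W), (4,1)(W) — all W, so L
(4,7): →(1,7)(W), (4,3)(W), (4,2)(W) — all W, so L
(5,4): →(2,4)(W), (5,0)(W) — all W, so L
(5,5): →(2,5)(W), (5,1)(W), (5,0)(W) — all W, so L
(5,6): →(2,6)(W), (5,2)(W), (5,1)(W) — all W, so L
(5,7): →(2,7)(W), (5,3)(W), (5,2)(W) — all W, so L
(6,0): →(3,0)(W) only, which is W, so L
(6,1): →(3,1)(W) only, which is W, so L
(6,2): →(3,2)(W) only, which is W, so L
(6,3): →(3,3)(W) only, which is W, so L
(7,0): →(4,0)(W) only, which is W, so L
(7,1): →(4,1)(W) only, which is W, so L
(7,2): →(4,2)(W) only, which is W, so L
(7,3): →(4,3)(W) only, which is W, so L
Every other cell has at least one move into one of the L cells above, so it is W.
(4,0): the move to (1,0) reaches an L cell, so W
(7,0): one of the L cells justified above, so L
(1,8): the move to (1,3) reaches an L cell, so W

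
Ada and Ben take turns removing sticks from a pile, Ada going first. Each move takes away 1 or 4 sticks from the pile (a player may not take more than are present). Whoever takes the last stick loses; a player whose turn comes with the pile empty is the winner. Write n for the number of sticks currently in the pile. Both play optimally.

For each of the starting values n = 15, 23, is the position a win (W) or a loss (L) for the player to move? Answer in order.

Classify positions by backward induction: terminal positions (no move available) are W. From any other position, the mover wins iff some move reaches an L.
n=0: no move; the opponent has just taken the last stick and therefore loses → W
n=1: →0(W) only, which is W, so L
n=2: →1(L), so W
n=3: →2(W) only, which is W, so L
n=4: →3(L), so W
n=5: →1(L), so W
n=6: →5(W), 2(W) — all W, so L
n=7: →6(L), so W
n=8: →7(W), 4(W) — all W, so L
n=9: →8(L), so W
n=10: →6(L), so W
n=11: →10(W), 7(W) — all W, so L
n=12: →11(L), so W
n=13: →12(W), 9(W) — all W, so L
n=14: →13(L), so W
n=15: →11(L), so W
n=16: →15(W), 12(W) — all W, so L
n=17: →16(L), so W
n=18: →17(W), 14(W) — all W, so L
n=19: →18(L), so W
n=20: →16(L), so W
n=21: →20(W), 17(W) — all W, so L
n=22: →21(L), so W
n=23: →22(W), 19(W) — all W, so L

15: W, 23: L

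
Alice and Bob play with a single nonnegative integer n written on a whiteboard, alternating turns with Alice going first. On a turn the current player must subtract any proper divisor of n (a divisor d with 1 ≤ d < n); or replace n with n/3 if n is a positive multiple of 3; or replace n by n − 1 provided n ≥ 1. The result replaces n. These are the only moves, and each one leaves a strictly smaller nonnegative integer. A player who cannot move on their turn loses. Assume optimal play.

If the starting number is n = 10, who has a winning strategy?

Work bottom-up. With no move the player to move loses. Otherwise the position is W if at least one move leads to an L position for the opponent, and L if every move leads to a W.
n=0: no move → L
n=1: →0(L), so W
n=2: →1(W) only, which is W, so L
n=3: →2(L), so W
n=4: →2(L), so W
n=5: →4(W) only, which is W, so L
n=6: →2(L), so W
n=7: →6(W) only, which is W, so L
n=8: →7(L), so W
n=9: →3(W), 6(W), 8(W) — all W, so L
n=10: →5(L), so W
From 10 Alice can move to 5, reaching an L position.

Alice wins.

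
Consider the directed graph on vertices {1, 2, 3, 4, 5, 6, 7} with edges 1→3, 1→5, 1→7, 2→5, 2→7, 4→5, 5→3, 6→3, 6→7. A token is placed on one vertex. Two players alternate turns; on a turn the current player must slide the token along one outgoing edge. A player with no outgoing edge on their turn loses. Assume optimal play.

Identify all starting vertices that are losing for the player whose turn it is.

3, 4, 7

Build the W/L table. Terminal = L. A non-terminal position is W if it has a move to some L; otherwise it is L.
Every edge goes from a vertex to one that appears earlier in the order 3, 7, 6, 5, 1, 2, 4, so processing vertices in that order labels each vertex after all of its successors.
3: no outgoing edge → L
7: no outgoing edge → L
6: can move to 7, which is L ⇒ W
5: can move to 3, which is L ⇒ W
1: can move to 7, which is L ⇒ W
2: can move to 7, which is L ⇒ W
4: the only move is to 5(W), a W ⇒ L
The losing starting vertices are exactly the entries labelled L in this table (3 of them).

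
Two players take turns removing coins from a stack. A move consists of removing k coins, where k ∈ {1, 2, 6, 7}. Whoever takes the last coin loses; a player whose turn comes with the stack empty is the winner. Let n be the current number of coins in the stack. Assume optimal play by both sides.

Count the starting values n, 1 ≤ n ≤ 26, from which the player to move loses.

7

Classify positions by backward induction: terminal positions (no move available) are W. From any other position, the mover wins iff some move reaches an L.
n=0: no move; the opponent has just taken the last coin and therefore loses → W
n=1: the only move is to 0(W), a W ⇒ L
n=2: can move to 1, which is L ⇒ W
n=3: can move to 1, which is L ⇒ W
n=4: moves to 3(W), 2(W); every one is W ⇒ L
n=5: can move to 4, which is L ⇒ W
n=6: can move to 4, which is L ⇒ W
n=7: can move to 1, which is L ⇒ W
n=8: can move to 1, which is L ⇒ W
n=9: moves to 8(W), 7(W), 3(W), 2(W); every one is W ⇒ L
n=10: can move to 9, which is L ⇒ W
n=11: can move to 9, which is L ⇒ W
n=12: moves to 11(W), 10(W), 6(W), 5(W); every one is W ⇒ L
n=13: can move to 12, which is L ⇒ W
n=14: can move to 12, which is L ⇒ W
n=15: can move to 9, which is L ⇒ W
n=16: can move to 9, which is L ⇒ W
n=17: moves to 16(W), 15(W), 11(W), 10(W); every one is W ⇒ L
n=18: can move to 17, which is L ⇒ W
n=19: can move to 17, which is L ⇒ W
n=20: moves to 19(W), 18(W), 14(W), 13(W); every one is W ⇒ L
n=21: can move to 20, which is L ⇒ W
n=22: can move to 20, which is L ⇒ W
n=23: can move to 17, which is L ⇒ W
n=24: can move to 17, which is L ⇒ W
n=25: moves to 24(W), 23(W), 19(W), 18(W); every one is W ⇒ L
n=26: can move to 25, which is L ⇒ W
L entries with 1 ≤ n ≤ 26 (the range starts at n=1): n = 1, 4, 9, 12, 17, 20, 25; that makes 7.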